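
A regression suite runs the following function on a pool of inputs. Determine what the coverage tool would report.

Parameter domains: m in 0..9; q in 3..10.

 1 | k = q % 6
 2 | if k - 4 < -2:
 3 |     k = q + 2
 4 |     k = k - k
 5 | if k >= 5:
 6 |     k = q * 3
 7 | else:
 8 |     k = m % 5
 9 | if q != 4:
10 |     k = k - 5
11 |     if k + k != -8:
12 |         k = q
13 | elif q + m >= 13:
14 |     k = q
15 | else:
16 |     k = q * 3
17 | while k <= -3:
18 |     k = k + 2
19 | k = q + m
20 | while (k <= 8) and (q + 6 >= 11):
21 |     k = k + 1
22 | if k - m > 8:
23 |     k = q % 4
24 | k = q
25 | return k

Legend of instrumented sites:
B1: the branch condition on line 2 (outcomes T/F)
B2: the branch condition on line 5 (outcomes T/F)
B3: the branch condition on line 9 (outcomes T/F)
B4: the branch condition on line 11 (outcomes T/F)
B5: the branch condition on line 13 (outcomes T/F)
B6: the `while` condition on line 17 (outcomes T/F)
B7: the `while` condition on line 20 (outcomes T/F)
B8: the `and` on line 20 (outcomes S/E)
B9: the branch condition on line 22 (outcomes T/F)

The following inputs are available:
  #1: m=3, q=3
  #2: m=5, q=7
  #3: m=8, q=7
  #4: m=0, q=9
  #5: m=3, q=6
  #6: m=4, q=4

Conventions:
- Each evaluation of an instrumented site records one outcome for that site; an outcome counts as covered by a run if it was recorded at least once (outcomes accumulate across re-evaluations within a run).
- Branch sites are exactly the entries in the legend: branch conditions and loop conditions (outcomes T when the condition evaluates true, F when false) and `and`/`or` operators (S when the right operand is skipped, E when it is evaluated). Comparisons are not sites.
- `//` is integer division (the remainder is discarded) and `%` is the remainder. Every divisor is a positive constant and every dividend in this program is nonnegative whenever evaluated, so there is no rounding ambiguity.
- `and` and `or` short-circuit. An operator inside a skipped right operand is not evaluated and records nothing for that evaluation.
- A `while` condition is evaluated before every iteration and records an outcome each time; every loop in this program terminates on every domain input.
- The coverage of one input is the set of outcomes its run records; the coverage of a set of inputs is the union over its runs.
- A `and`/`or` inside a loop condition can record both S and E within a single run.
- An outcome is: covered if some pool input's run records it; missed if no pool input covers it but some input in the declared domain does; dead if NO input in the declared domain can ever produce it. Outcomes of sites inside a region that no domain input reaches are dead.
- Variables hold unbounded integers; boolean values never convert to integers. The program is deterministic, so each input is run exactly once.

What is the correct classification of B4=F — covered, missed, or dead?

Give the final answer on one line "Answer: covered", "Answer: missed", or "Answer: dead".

no pool input records B4=F
but domain input (m=1, q=3) does record it -> reachable, so missed

Answer: missed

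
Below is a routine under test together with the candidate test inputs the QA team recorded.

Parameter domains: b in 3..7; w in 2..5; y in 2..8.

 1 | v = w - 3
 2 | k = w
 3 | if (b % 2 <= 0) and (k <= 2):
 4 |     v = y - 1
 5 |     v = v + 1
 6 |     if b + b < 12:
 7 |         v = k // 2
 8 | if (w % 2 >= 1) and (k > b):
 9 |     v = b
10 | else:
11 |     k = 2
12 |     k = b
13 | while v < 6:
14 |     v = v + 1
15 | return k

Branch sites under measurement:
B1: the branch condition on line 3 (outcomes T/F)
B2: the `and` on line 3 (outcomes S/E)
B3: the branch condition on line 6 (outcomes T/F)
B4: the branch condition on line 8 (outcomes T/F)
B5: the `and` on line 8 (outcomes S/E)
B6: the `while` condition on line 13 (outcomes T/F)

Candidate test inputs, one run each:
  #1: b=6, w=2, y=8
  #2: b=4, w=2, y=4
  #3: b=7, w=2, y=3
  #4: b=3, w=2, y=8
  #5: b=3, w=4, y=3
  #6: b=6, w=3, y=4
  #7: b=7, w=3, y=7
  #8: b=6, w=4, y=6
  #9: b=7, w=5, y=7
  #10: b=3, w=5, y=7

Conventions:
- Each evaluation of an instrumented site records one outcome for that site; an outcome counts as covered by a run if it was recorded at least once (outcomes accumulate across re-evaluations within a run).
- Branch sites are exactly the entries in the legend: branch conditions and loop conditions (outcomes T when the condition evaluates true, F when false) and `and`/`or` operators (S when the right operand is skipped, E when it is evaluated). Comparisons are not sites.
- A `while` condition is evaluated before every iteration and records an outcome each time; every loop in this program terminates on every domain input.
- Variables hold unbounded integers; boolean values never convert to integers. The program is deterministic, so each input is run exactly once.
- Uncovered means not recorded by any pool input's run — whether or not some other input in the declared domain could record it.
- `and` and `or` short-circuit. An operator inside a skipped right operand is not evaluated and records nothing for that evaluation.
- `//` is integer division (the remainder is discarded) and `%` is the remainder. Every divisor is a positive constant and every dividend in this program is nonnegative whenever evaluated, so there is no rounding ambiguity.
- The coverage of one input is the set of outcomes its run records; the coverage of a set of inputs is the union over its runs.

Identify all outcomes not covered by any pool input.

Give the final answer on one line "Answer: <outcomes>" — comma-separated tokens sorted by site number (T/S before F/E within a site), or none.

input #1, b=6, w=2, y=8: outcomes B1=T, B2=E, B3=F, B4=F, B5=S, B6=F
input #2, b=4, w=2, y=4: outcomes B1=T, B2=E, B3=T, B4=F, B5=S, B6=T, B6=F
input #3, b=7, w=2, y=3: outcomes B1=F, B2=S, B4=F, B5=S, B6=T, B6=F
input #4, b=3, w=2, y=8: outcomes B1=F, B2=S, B4=F, B5=S, B6=T, B6=F
input #5, b=3, w=4, y=3: outcomes B1=F, B2=S, B4=F, B5=S, B6=T, B6=F
input #6, b=6, w=3, y=4: outcomes B1=F, B2=E, B4=F, B5=E, B6=T, B6=F
input #7, b=7, w=3, y=7: outcomes B1=F, B2=S, B4=F, B5=E, B6=T, B6=F
input #8, b=6, w=4, y=6: outcomes B1=F, B2=E, B4=F, B5=S, B6=T, B6=F
input #9, b=7, w=5, y=7: outcomes B1=F, B2=S, B4=F, B5=E, B6=T, B6=F
input #10, b=3, w=5, y=7: outcomes B1=F, B2=S, B4=T, B5=E, B6=T, B6=F
union over the pool: B1=T, B1=F, B2=S, B2=E, B3=T, B3=F, B4=T, B4=F, B5=S, B5=E, B6=T, B6=F
uncovered (0 of 12): none

Answer: none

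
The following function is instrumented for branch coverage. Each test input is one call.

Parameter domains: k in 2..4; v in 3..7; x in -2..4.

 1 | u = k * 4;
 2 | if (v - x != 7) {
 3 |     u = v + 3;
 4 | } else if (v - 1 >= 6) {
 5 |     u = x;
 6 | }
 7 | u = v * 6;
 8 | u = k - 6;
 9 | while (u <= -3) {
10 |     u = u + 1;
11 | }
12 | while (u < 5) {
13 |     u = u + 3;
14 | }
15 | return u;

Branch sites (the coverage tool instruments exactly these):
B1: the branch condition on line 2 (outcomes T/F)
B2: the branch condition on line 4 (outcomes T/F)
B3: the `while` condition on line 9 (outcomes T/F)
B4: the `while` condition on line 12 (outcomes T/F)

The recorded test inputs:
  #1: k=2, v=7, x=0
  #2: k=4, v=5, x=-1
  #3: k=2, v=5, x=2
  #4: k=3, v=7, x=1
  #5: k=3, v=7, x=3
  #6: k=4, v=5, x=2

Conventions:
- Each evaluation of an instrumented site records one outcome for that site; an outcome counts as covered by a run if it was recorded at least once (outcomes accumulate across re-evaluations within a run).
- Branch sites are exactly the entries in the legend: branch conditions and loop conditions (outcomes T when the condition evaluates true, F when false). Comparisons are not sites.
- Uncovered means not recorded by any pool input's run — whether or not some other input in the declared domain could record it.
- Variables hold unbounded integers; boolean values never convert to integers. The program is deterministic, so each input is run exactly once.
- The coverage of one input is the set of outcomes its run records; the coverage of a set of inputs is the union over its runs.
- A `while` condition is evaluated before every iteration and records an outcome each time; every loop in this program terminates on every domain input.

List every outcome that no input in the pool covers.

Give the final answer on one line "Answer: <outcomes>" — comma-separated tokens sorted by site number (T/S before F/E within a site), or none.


input #1 (k=2, v=7, x=0): events B1->F, B2->T, B3->T, B3->T, B3->F, B4->T, B4->T, B4->T, B4->F; covers B1=F, B2=T, B3=T, B3=F, B4=T, B4=F
input #2 (k=4, v=5, x=-1): events B1->T, B3->F, B4->T, B4->T, B4->T, B4->F; covers B1=T, B3=F, B4=T, B4=F
input #3 (k=2, v=5, x=2): events B1->T, B3->T, B3->T, B3->F, B4->T, B4->T, B4->T, B4->F; covers B1=T, B3=T, B3=F, B4=T, B4=F
input #4 (k=3, v=7, x=1): events B1->T, B3->T, B3->F, B4->T, B4->T, B4->T, B4->F; covers B1=T, B3=T, B3=F, B4=T, B4=F
input #5 (k=3, v=7, x=3): events B1->T, B3->T, B3->F, B4->T, B4->T, B4->T, B4->F; covers B1=T, B3=T, B3=F, B4=T, B4=F
input #6 (k=4, v=5, x=2): events B1->T, B3->F, B4->T, B4->T, B4->T, B4->F; covers B1=T, B3=F, B4=T, B4=F
union over the pool: B1=T, B1=F, B2=T, B3=T, B3=F, B4=T, B4=F
uncovered (1 of 8): B2=F
Answer: B2=F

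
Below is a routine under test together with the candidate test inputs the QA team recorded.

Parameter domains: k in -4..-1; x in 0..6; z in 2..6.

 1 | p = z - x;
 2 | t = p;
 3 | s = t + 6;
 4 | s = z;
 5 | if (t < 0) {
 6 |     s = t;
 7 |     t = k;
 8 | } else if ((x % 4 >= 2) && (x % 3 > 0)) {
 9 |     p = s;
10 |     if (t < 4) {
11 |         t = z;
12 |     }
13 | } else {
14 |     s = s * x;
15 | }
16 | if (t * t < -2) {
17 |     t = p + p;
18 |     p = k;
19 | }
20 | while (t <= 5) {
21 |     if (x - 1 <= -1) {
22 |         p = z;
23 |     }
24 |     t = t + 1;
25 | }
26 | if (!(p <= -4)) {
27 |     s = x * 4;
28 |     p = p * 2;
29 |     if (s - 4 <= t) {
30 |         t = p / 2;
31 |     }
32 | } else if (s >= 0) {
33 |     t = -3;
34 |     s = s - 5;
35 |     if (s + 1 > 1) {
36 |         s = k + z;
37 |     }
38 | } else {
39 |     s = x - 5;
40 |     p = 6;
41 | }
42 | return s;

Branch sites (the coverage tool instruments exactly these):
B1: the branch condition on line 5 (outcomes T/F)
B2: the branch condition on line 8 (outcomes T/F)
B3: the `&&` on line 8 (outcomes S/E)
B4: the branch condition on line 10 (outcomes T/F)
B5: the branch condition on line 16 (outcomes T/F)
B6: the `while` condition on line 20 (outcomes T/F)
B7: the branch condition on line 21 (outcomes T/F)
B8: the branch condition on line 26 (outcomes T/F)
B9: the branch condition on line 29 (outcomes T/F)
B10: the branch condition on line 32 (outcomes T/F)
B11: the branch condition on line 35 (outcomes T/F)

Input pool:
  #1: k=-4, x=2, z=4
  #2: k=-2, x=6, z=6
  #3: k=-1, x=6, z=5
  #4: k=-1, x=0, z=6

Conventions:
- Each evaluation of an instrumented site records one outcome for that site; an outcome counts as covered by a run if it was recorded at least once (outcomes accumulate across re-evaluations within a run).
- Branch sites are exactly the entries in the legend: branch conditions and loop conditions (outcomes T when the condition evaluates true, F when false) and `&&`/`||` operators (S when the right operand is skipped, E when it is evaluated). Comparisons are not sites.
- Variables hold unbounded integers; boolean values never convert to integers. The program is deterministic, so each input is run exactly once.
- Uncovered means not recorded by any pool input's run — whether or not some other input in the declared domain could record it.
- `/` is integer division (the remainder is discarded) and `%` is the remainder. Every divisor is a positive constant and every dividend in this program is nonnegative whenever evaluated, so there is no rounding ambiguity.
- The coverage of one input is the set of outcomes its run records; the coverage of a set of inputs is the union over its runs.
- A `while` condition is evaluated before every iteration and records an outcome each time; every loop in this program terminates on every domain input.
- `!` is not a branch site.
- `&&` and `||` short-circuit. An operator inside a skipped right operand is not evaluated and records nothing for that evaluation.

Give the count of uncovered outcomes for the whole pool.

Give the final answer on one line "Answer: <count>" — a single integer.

input #1, k=-4, x=2, z=4: events B1->F, B3->E, B2->T, B4->T, B5->F, B6->T, B7->F, B6->T, B7->F, B6->F, B8->T, B9->T; outcomes B1=F, B2=T, B3=E, B4=T, B5=F, B6=T, B6=F, B7=F, B8=T, B9=T
input #2, k=-2, x=6, z=6: events B1->F, B3->E, B2->F, B5->F, B6->T, B7->F, B6->T, B7->F, B6->T, B7->F, B6->T, B7->F, B6->T, B7->F, ...; outcomes B1=F, B2=F, B3=E, B5=F, B6=T, B6=F, B7=F, B8=T, B9=F
input #3, k=-1, x=6, z=5: events B1->T, B5->F, B6->T, B7->F, B6->T, B7->F, B6->T, B7->F, B6->T, B7->F, B6->T, B7->F, B6->T, B7->F, ...; outcomes B1=T, B5=F, B6=T, B6=F, B7=F, B8=T, B9=F
input #4, k=-1, x=0, z=6: events B1->F, B3->S, B2->F, B5->F, B6->F, B8->T, B9->T; outcomes B1=F, B2=F, B3=S, B5=F, B6=F, B8=T, B9=T
union over the pool: B1=T, B1=F, B2=T, B2=F, B3=S, B3=E, B4=T, B5=F, B6=T, B6=F, B7=F, B8=T, B9=T, B9=F
uncovered (8 of 22): B4=F, B5=T, B7=T, B8=F, B10=T, B10=F, B11=T, B11=F

Answer: 8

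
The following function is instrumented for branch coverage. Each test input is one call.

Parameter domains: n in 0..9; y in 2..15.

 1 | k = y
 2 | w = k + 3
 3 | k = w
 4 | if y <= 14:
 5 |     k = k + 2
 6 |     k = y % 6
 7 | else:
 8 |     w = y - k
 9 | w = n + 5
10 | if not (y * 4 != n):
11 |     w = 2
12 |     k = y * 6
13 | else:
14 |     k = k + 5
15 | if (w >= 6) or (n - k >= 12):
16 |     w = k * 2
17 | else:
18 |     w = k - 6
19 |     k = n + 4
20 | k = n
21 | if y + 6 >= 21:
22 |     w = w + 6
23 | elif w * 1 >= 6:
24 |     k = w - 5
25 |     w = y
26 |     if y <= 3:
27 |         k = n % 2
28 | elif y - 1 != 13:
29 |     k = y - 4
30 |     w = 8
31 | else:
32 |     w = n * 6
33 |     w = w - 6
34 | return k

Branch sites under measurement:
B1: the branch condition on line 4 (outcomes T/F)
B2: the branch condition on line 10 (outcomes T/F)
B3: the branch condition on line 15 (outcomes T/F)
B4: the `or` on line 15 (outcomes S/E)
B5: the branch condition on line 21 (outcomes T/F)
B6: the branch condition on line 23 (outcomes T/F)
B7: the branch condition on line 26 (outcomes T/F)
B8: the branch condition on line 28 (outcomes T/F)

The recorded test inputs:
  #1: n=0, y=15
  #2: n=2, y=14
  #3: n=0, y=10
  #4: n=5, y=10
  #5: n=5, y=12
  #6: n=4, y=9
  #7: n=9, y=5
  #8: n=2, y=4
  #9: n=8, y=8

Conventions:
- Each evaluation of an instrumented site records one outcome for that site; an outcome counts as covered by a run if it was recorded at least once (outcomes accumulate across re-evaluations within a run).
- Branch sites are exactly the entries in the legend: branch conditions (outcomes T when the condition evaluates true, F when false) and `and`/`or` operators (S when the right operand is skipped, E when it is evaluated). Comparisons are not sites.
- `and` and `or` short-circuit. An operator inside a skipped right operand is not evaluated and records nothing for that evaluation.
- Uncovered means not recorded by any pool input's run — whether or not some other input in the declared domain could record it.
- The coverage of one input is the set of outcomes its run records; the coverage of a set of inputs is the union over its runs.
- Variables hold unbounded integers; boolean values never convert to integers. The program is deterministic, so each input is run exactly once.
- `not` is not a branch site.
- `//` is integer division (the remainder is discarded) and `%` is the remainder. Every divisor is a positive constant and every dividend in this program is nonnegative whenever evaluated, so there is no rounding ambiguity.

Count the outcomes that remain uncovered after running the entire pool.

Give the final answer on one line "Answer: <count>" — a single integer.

input #1 (n=0, y=15): events B1->F, B2->F, B4->E, B3->F, B5->T; covers B1=F, B2=F, B3=F, B4=E, B5=T
input #2 (n=2, y=14): events B1->T, B2->F, B4->S, B3->T, B5->F, B6->T, B7->F; covers B1=T, B2=F, B3=T, B4=S, B5=F, B6=T, B7=F
input #3 (n=0, y=10): events B1->T, B2->F, B4->E, B3->F, B5->F, B6->F, B8->T; covers B1=T, B2=F, B3=F, B4=E, B5=F, B6=F, B8=T
input #4 (n=5, y=10): events B1->T, B2->F, B4->S, B3->T, B5->F, B6->T, B7->F; covers B1=T, B2=F, B3=T, B4=S, B5=F, B6=T, B7=F
input #5 (n=5, y=12): events B1->T, B2->F, B4->S, B3->T, B5->F, B6->T, B7->F; covers B1=T, B2=F, B3=T, B4=S, B5=F, B6=T, B7=F
input #6 (n=4, y=9): events B1->T, B2->F, B4->S, B3->T, B5->F, B6->T, B7->F; covers B1=T, B2=F, B3=T, B4=S, B5=F, B6=T, B7=F
input #7 (n=9, y=5): events B1->T, B2->F, B4->S, B3->T, B5->F, B6->T, B7->F; covers B1=T, B2=F, B3=T, B4=S, B5=F, B6=T, B7=F
input #8 (n=2, y=4): events B1->T, B2->F, B4->S, B3->T, B5->F, B6->T, B7->F; covers B1=T, B2=F, B3=T, B4=S, B5=F, B6=T, B7=F
input #9 (n=8, y=8): events B1->T, B2->F, B4->S, B3->T, B5->F, B6->T, B7->F; covers B1=T, B2=F, B3=T, B4=S, B5=F, B6=T, B7=F
union over the pool: B1=T, B1=F, B2=F, B3=T, B3=F, B4=S, B4=E, B5=T, B5=F, B6=T, B6=F, B7=F, B8=T
uncovered (3 of 16): B2=T, B7=T, B8=F

Answer: 3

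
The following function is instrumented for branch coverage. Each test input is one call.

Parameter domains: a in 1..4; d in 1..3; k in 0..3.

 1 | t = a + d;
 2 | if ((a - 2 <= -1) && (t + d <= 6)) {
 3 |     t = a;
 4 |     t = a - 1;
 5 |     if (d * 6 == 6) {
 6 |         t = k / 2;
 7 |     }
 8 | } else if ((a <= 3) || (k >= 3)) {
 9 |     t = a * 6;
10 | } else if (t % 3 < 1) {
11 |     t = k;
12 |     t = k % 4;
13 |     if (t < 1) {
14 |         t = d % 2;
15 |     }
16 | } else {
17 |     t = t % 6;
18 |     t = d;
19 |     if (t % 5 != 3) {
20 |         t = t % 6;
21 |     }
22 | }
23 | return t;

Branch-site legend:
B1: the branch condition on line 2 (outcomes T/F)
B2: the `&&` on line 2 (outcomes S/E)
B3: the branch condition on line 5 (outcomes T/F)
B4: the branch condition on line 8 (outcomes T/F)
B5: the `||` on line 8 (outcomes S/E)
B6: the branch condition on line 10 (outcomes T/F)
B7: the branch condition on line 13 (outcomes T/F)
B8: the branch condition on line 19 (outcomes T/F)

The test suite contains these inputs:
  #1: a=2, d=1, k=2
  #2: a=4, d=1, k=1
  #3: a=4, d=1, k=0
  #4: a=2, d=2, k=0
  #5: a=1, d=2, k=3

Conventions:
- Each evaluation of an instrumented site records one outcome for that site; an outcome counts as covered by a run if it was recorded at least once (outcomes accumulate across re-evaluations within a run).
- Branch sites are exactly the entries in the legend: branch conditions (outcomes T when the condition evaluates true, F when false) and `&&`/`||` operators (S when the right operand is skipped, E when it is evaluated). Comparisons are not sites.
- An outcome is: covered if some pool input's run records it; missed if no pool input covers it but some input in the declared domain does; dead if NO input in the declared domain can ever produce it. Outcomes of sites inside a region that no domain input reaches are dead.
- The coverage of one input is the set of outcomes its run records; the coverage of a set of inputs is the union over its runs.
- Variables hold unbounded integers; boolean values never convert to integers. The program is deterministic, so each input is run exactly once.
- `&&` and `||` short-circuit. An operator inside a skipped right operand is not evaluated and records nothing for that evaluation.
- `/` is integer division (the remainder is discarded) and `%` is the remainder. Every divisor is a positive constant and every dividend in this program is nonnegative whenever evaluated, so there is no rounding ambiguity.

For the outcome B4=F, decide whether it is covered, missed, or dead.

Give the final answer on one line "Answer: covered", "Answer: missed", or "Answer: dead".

B4=F is recorded by pool input(s) 2, 3 -> covered

Answer: covered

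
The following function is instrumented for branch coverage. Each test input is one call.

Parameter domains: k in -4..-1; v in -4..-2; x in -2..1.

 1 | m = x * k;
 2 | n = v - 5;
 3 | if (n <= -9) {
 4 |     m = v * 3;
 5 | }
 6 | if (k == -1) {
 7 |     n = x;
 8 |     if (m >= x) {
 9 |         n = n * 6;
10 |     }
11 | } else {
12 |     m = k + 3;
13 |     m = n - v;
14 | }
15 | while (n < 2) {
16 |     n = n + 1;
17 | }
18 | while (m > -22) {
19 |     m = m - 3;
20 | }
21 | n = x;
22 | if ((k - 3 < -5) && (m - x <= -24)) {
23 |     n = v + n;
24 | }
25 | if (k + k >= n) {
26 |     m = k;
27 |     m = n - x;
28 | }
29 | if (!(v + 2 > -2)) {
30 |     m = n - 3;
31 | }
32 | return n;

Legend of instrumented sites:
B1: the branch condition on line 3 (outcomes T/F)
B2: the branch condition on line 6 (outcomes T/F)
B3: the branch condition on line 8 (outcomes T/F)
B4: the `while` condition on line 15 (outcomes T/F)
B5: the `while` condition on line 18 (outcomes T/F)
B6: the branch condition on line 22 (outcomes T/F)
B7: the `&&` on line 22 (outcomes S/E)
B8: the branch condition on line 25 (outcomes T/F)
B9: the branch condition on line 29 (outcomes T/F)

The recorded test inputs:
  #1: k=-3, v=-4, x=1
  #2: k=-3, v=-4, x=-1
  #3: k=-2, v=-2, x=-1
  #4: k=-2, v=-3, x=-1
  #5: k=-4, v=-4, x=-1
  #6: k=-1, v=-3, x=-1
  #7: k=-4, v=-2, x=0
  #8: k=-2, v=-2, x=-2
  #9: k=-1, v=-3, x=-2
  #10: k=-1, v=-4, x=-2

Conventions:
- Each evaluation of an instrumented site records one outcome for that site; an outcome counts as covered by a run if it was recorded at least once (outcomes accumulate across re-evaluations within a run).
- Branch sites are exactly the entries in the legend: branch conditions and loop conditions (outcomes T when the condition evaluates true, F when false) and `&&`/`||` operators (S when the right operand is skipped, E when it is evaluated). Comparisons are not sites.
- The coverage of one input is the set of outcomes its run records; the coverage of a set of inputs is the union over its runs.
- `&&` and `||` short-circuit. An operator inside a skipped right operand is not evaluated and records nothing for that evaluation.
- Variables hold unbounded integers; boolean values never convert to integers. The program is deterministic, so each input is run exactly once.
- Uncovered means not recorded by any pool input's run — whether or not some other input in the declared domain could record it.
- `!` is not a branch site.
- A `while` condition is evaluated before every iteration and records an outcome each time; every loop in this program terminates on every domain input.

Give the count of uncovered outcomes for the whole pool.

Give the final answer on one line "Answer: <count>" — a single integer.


#1 (k=-3, v=-4, x=1) -> B1->T, B2->F, B4->T, B4->T, B4->T, B4->T, B4->T, B4->T, B4->T, B4->T, B4->T, B4->T, B4->T, B4->F, ...; covered: B1=T, B2=F, B4=T, B4=F, B5=T, B5=F, B6=T, B7=E, B8=F, B9=T
#2 (k=-3, v=-4, x=-1) -> B1->T, B2->F, B4->T, B4->T, B4->T, B4->T, B4->T, B4->T, B4->T, B4->T, B4->T, B4->T, B4->T, B4->F, ...; covered: B1=T, B2=F, B4=T, B4=F, B5=T, B5=F, B6=F, B7=E, B8=F, B9=T
#3 (k=-2, v=-2, x=-1) -> B1->F, B2->F, B4->T, B4->T, B4->T, B4->T, B4->T, B4->T, B4->T, B4->T, B4->T, B4->F, B5->T, B5->T, ...; covered: B1=F, B2=F, B4=T, B4=F, B5=T, B5=F, B6=F, B7=S, B8=F, B9=F
#4 (k=-2, v=-3, x=-1) -> B1->F, B2->F, B4->T, B4->T, B4->T, B4->T, B4->T, B4->T, B4->T, B4->T, B4->T, B4->T, B4->F, B5->T, ...; covered: B1=F, B2=F, B4=T, B4=F, B5=T, B5=F, B6=F, B7=S, B8=F, B9=F
#5 (k=-4, v=-4, x=-1) -> B1->T, B2->F, B4->T, B4->T, B4->T, B4->T, B4->T, B4->T, B4->T, B4->T, B4->T, B4->T, B4->T, B4->F, ...; covered: B1=T, B2=F, B4=T, B4=F, B5=T, B5=F, B6=F, B7=E, B8=F, B9=T
#6 (k=-1, v=-3, x=-1) -> B1->F, B2->T, B3->T, B4->T, B4->T, B4->T, B4->T, B4->T, B4->T, B4->T, B4->T, B4->F, B5->T, B5->T, ...; covered: B1=F, B2=T, B3=T, B4=T, B4=F, B5=T, B5=F, B6=F, B7=S, B8=F, B9=F
#7 (k=-4, v=-2, x=0) -> B1->F, B2->F, B4->T, B4->T, B4->T, B4->T, B4->T, B4->T, B4->T, B4->T, B4->T, B4->F, B5->T, B5->T, ...; covered: B1=F, B2=F, B4=T, B4=F, B5=T, B5=F, B6=F, B7=E, B8=F, B9=F
#8 (k=-2, v=-2, x=-2) -> B1->F, B2->F, B4->T, B4->T, B4->T, B4->T, B4->T, B4->T, B4->T, B4->T, B4->T, B4->F, B5->T, B5->T, ...; covered: B1=F, B2=F, B4=T, B4=F, B5=T, B5=F, B6=F, B7=S, B8=F, B9=F
#9 (k=-1, v=-3, x=-2) -> B1->F, B2->T, B3->T, B4->T, B4->T, B4->T, B4->T, B4->T, B4->T, B4->T, B4->T, B4->T, B4->T, B4->T, ...; covered: B1=F, B2=T, B3=T, B4=T, B4=F, B5=T, B5=F, B6=F, B7=S, B8=T, B9=F
#10 (k=-1, v=-4, x=-2) -> B1->T, B2->T, B3->F, B4->T, B4->T, B4->T, B4->T, B4->F, B5->T, B5->T, B5->T, B5->T, B5->F, B7->S, ...; covered: B1=T, B2=T, B3=F, B4=T, B4=F, B5=T, B5=F, B6=F, B7=S, B8=T, B9=T
union over the pool: B1=T, B1=F, B2=T, B2=F, B3=T, B3=F, B4=T, B4=F, B5=T, B5=F, B6=T, B6=F, B7=S, B7=E, B8=T, B8=F, B9=T, B9=F
uncovered (0 of 18): none
Answer: 0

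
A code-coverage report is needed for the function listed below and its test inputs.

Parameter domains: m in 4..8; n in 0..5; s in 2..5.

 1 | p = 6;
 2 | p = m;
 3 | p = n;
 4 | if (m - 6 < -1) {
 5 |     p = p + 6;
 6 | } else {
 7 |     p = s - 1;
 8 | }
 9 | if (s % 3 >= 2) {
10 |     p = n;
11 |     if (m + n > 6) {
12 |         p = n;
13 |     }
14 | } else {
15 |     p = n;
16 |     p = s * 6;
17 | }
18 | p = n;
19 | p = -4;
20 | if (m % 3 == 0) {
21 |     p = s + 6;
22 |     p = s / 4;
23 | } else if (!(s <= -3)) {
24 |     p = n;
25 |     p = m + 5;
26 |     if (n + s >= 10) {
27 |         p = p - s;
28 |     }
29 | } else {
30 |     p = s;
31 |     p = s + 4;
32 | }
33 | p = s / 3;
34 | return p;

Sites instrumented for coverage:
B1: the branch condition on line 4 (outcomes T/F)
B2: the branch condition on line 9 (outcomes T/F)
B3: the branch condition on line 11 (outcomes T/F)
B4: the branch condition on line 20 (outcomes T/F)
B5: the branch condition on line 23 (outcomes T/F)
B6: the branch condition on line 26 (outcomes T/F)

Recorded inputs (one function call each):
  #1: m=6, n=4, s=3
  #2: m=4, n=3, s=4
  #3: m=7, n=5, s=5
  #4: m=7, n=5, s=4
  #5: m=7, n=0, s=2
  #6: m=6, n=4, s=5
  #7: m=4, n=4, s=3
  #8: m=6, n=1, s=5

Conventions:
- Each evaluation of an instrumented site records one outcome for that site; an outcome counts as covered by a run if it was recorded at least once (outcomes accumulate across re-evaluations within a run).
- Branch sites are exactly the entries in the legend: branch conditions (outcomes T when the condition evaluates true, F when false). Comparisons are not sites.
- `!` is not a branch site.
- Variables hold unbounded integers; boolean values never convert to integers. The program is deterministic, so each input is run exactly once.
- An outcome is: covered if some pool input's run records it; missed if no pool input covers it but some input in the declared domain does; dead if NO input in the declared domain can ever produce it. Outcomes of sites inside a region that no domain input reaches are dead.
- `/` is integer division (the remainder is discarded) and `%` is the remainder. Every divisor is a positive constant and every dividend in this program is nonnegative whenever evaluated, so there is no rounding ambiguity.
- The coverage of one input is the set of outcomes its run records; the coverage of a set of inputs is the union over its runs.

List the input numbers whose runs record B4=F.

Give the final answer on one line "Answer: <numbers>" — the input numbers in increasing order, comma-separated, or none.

input #1 (m=6, n=4, s=3): does not produce B4=F
input #2 (m=4, n=3, s=4): produces B4=F
input #3 (m=7, n=5, s=5): produces B4=F
input #4 (m=7, n=5, s=4): produces B4=F
input #5 (m=7, n=0, s=2): produces B4=F
input #6 (m=6, n=4, s=5): does not produce B4=F
input #7 (m=4, n=4, s=3): produces B4=F
input #8 (m=6, n=1, s=5): does not produce B4=F

Answer: 2, 3, 4, 5, 7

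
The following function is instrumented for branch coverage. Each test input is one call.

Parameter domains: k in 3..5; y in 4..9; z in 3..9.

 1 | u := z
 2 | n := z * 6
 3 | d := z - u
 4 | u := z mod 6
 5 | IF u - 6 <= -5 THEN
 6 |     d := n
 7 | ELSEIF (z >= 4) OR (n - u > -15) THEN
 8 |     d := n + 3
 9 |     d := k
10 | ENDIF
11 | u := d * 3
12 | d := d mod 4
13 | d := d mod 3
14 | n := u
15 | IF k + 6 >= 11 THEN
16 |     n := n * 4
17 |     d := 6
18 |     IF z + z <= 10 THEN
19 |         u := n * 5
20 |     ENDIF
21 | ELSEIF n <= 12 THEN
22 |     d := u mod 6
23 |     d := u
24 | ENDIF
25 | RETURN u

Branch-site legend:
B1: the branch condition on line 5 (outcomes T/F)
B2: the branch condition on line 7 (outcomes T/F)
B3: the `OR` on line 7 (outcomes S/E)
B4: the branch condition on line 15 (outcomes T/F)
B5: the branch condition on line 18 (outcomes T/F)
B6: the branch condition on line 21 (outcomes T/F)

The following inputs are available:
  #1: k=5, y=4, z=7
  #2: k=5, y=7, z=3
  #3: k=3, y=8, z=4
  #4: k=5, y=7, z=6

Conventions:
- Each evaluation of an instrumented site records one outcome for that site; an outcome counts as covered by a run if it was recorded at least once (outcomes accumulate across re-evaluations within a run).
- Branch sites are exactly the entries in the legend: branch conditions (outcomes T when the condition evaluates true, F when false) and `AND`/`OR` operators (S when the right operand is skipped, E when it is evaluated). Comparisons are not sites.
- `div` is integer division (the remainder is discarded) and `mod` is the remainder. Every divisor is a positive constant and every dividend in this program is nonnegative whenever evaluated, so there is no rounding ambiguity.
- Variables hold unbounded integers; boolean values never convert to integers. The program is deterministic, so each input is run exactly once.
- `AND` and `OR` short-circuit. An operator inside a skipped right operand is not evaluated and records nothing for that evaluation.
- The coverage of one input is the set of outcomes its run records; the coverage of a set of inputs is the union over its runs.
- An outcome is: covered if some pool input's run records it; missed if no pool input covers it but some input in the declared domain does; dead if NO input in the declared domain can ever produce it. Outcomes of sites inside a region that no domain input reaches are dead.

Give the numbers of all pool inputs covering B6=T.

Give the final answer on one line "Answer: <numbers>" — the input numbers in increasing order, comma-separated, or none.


input #1 (k=5, y=4, z=7): does not record B6=T
input #2 (k=5, y=7, z=3): does not record B6=T
input #3 (k=3, y=8, z=4): records B6=T
input #4 (k=5, y=7, z=6): does not record B6=T
Answer: 3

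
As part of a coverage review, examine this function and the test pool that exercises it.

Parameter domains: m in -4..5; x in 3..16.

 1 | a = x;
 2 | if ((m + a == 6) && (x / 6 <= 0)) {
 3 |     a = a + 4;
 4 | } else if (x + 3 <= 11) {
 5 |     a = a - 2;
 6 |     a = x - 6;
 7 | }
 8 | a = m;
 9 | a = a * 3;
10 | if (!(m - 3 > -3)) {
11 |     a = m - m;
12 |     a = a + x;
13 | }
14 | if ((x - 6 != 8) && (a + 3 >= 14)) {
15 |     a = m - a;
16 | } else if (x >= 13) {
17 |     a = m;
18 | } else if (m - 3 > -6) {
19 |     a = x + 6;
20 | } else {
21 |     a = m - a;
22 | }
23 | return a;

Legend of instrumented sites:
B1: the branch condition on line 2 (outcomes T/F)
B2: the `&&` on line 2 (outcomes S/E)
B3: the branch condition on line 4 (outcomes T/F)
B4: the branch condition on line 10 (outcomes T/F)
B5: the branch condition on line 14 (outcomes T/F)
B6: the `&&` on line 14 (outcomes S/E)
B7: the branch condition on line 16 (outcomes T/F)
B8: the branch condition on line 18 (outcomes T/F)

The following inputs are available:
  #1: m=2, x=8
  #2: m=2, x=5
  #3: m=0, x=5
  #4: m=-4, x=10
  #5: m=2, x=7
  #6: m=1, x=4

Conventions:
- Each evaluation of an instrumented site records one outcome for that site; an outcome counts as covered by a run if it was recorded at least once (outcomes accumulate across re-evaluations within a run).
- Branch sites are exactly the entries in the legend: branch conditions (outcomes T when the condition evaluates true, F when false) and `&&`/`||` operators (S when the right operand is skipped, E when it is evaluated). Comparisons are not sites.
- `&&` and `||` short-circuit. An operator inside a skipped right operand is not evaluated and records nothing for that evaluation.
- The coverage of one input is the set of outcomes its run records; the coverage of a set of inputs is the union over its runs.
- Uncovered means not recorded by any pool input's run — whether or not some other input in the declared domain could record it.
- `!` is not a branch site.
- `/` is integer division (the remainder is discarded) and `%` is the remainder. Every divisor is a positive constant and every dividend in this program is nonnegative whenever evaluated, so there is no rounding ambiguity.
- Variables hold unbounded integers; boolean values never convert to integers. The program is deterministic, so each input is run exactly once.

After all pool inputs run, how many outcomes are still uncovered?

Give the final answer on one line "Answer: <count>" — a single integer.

#1 (m=2, x=8) -> B2->S, B1->F, B3->T, B4->F, B6->E, B5->F, B7->F, B8->T; covered: B1=F, B2=S, B3=T, B4=F, B5=F, B6=E, B7=F, B8=T
#2 (m=2, x=5) -> B2->S, B1->F, B3->T, B4->F, B6->E, B5->F, B7->F, B8->T; covered: B1=F, B2=S, B3=T, B4=F, B5=F, B6=E, B7=F, B8=T
#3 (m=0, x=5) -> B2->S, B1->F, B3->T, B4->T, B6->E, B5->F, B7->F, B8->T; covered: B1=F, B2=S, B3=T, B4=T, B5=F, B6=E, B7=F, B8=T
#4 (m=-4, x=10) -> B2->E, B1->F, B3->F, B4->T, B6->E, B5->F, B7->F, B8->F; covered: B1=F, B2=E, B3=F, B4=T, B5=F, B6=E, B7=F, B8=F
#5 (m=2, x=7) -> B2->S, B1->F, B3->T, B4->F, B6->E, B5->F, B7->F, B8->T; covered: B1=F, B2=S, B3=T, B4=F, B5=F, B6=E, B7=F, B8=T
#6 (m=1, x=4) -> B2->S, B1->F, B3->T, B4->F, B6->E, B5->F, B7->F, B8->T; covered: B1=F, B2=S, B3=T, B4=F, B5=F, B6=E, B7=F, B8=T
union over the pool: B1=F, B2=S, B2=E, B3=T, B3=F, B4=T, B4=F, B5=F, B6=E, B7=F, B8=T, B8=F
uncovered (4 of 16): B1=T, B5=T, B6=S, B7=T

Answer: 4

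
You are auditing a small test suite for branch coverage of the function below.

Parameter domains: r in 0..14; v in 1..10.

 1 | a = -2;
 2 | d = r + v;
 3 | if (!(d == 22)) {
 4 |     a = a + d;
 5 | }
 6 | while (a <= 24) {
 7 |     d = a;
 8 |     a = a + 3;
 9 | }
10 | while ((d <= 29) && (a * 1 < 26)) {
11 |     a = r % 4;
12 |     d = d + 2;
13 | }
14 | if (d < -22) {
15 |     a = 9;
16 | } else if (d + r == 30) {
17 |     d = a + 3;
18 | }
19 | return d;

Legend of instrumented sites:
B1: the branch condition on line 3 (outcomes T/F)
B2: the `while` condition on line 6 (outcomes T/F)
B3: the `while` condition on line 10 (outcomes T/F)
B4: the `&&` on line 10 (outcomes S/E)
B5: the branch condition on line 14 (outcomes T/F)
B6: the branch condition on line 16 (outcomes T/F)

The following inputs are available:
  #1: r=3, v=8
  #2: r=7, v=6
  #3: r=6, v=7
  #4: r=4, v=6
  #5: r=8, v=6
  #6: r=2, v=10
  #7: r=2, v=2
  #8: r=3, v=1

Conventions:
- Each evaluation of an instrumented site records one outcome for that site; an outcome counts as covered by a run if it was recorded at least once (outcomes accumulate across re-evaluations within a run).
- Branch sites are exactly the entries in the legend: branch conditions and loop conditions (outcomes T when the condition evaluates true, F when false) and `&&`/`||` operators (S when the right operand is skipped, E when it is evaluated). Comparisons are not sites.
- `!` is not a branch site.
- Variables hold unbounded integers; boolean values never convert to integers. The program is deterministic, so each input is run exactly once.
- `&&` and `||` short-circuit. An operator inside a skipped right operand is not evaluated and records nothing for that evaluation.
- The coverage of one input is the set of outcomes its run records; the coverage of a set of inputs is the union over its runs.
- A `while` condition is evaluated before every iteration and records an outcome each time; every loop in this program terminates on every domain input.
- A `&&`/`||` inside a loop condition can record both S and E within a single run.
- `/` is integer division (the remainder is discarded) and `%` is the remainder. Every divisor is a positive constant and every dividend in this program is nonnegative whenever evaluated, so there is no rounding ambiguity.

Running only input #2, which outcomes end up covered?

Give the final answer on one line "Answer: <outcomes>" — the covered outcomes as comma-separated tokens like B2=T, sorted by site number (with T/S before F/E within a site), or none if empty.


Simulating input #2 (r=7, v=6) step by step:
  B1->T, B2->T, B2->T, B2->T, B2->T, B2->T, B2->F, B4->E, B3->F, B5->F
  B6->T
deduplicating events, the covered set is: B1=T, B2=T, B2=F, B3=F, B4=E, B5=F, B6=T
Answer: B1=T, B2=T, B2=F, B3=F, B4=E, B5=F, B6=T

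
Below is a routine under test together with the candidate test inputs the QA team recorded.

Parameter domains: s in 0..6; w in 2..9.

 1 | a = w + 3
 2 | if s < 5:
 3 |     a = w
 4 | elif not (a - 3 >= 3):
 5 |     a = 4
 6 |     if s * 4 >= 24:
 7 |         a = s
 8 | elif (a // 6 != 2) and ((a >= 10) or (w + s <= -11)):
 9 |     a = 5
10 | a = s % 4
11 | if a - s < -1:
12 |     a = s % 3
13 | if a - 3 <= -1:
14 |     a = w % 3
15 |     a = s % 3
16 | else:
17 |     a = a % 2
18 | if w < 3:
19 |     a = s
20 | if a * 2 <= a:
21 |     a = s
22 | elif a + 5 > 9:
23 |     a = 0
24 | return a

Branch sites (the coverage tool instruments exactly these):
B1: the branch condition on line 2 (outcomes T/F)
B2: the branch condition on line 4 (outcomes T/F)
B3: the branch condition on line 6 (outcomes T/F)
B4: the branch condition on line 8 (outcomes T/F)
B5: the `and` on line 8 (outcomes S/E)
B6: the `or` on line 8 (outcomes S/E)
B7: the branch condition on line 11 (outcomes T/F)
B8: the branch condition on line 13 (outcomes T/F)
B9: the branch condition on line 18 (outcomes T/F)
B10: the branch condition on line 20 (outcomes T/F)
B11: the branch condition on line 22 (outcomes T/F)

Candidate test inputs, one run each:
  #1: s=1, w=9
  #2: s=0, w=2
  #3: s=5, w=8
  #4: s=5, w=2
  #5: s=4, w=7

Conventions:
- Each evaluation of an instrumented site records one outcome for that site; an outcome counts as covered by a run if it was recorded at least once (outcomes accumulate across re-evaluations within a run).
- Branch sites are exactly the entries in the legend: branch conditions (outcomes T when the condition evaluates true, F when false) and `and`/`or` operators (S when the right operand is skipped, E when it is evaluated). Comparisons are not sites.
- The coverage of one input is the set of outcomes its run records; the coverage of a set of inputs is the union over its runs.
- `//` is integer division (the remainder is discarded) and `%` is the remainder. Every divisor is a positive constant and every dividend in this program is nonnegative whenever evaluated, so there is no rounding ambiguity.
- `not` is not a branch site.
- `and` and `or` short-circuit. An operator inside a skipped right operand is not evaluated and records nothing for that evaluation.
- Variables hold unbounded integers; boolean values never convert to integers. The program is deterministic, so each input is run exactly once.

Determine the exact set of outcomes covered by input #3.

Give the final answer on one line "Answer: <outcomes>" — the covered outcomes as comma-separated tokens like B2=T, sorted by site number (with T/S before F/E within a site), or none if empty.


Tracing the run of input #3 (s=5, w=8):
  B1->F, B2->F, B5->E, B6->S, B4->T, B7->T, B8->T, B9->F, B10->F, B11->F
as a set, this run covers: B1=F, B2=F, B4=T, B5=E, B6=S, B7=T, B8=T, B9=F, B10=F, B11=F
Answer: B1=F, B2=F, B4=T, B5=E, B6=S, B7=T, B8=T, B9=F, B10=F, B11=F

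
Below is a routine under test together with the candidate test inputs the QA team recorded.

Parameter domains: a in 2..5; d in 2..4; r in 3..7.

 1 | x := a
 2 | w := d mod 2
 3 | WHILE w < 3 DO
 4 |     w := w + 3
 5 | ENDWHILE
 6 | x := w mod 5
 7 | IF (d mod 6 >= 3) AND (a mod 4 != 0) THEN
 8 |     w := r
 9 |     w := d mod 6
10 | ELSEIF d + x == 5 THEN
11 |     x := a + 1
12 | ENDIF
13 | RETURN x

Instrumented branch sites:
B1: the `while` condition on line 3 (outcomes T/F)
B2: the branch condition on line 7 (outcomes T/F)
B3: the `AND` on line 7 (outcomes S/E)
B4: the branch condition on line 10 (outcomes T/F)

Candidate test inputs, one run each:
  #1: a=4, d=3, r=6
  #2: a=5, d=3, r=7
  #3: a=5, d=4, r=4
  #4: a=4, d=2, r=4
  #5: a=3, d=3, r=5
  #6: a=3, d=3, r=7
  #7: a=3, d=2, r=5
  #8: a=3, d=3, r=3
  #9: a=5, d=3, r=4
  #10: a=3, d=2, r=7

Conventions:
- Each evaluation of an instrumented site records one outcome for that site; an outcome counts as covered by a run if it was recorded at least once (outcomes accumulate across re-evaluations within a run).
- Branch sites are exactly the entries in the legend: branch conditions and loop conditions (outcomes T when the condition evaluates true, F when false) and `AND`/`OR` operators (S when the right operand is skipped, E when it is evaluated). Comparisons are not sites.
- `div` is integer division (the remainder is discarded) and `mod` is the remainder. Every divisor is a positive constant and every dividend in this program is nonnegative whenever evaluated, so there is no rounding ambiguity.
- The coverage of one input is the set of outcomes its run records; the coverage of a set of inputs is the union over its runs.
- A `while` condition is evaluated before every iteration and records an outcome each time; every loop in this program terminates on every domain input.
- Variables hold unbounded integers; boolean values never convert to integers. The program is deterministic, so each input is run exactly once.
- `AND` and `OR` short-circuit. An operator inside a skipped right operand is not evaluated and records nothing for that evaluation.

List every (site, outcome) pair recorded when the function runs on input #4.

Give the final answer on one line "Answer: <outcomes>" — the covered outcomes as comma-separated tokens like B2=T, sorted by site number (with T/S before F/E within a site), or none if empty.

Event log for input #4 (a=4, d=2, r=4):
  B1->T, B1->F, B3->S, B2->F, B4->T
collecting distinct outcomes: B1=T, B1=F, B2=F, B3=S, B4=T

Answer: B1=T, B1=F, B2=F, B3=S, B4=T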